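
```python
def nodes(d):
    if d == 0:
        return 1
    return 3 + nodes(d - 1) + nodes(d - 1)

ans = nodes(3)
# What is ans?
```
Call trace (a repeated sub-call is expanded the first time; later identical calls just restate its return value):
nodes(d=3)
  nodes(d=2)
    nodes(d=1)
      nodes(d=0)
      -> return 1
      nodes(d=0)
      -> return 1
    -> return 5
    nodes(d=1) -> return 5  (same call as traced above)
  -> return 13
  nodes(d=2) -> return 13  (same call as traced above)
-> return 29

Final answer: 29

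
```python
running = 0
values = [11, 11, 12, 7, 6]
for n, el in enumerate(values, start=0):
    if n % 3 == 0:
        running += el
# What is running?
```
Trace:
  running=0
  running=11, n=0, el=11
  running=11, n=1, el=11
  running=11, n=2, el=12
  running=18, n=3, el=7
  running=18, n=4, el=6

Final answer: 18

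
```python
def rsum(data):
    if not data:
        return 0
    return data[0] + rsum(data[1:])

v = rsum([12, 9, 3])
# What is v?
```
Call trace:
rsum(data=[12, 9, 3])
  rsum(data=[9, 3])
    rsum(data=[3])
      rsum(data=[])
      -> return 0
    -> return 3
  -> return 12
-> return 24

Final answer: 24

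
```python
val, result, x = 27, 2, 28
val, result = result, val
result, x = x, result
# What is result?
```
Trace:
  val=27, result=2, x=28
  val=2, result=27, x=28
  val=2, result=28, x=27

Final answer: 28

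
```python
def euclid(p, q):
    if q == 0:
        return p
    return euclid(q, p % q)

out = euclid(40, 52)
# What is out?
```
Call trace:
euclid(p=40, q=52)
  euclid(p=52, q=40)
    euclid(p=40, q=12)
      euclid(p=12, q=4)
        euclid(p=4, q=0)
        -> return 4
      -> return 4
    -> return 4
  -> return 4
-> return 4

Final answer: 4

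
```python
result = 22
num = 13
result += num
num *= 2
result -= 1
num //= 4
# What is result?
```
Trace:
  result=22
  result=22, num=13
  result=35, num=13
  result=35, num=26
  result=34, num=26
  result=34, num=6

Final answer: 34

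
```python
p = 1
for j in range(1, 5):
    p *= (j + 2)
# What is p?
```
Trace:
  p=1
  p=3, j=1
  p=12, j=2
  p=60, j=3
  p=360, j=4

Final answer: 360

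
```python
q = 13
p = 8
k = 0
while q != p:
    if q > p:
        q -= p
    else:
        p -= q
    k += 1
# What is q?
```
Trace:
  q=13
  q=13, p=8
  q=13, p=8, k=0
  q=5, p=8, k=1
  q=5, p=3, k=2
  q=2, p=3, k=3
  q=2, p=1, k=4
  q=1, p=1, k=5

Final answer: 1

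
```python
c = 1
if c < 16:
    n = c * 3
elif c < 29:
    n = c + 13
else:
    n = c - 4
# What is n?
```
Trace:
  c=1
  c=1, n=3

Final answer: 3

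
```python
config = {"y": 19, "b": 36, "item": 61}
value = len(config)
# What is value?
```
Trace:
  config={'y': 19, 'b': 36, 'item': 61}
  config={'y': 19, 'b': 36, 'item': 61}, value=3

Final answer: 3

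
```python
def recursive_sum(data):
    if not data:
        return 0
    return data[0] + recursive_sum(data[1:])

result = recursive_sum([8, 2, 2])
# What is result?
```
Call trace:
recursive_sum(data=[8, 2, 2])
  recursive_sum(data=[2, 2])
    recursive_sum(data=[2])
      recursive_sum(data=[])
      -> return 0
    -> return 2
  -> return 4
-> return 12

Final answer: 12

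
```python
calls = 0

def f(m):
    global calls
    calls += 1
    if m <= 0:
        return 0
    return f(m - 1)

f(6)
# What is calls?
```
Call trace:
f(m=6)
  f(m=5)
    f(m=4)
      f(m=3)
        f(m=2)
          f(m=1)
            f(m=0)
            -> return 0
          -> return 0
        -> return 0
      -> return 0
    -> return 0
  -> return 0
-> return 0

calls is incremented once per call. f is entered once for each m = 6, 5, 4, 3, 2, 1, 0 (the m <= 0 call returns without recursing), i.e. 6 + 1 calls.
calls = 7

Final answer: 7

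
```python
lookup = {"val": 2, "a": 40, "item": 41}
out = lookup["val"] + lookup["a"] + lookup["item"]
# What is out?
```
Trace:
  lookup={'val': 2, 'a': 40, 'item': 41}
  lookup={'val': 2, 'a': 40, 'item': 41}, out=83

Final answer: 83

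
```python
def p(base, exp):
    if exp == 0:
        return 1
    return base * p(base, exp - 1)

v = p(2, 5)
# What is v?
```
Call trace:
p(base=2, exp=5)
  p(base=2, exp=4)
    p(base=2, exp=3)
      p(base=2, exp=2)
        p(base=2, exp=1)
          p(base=2, exp=0)
          -> return 1
        -> return 2
      -> return 4
    -> return 8
  -> return 16
-> return 32

Final answer: 32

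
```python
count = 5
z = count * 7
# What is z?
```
Trace:
  count=5
  count=5, z=35

Final answer: 35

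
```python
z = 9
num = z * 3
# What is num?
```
Trace:
  z=9
  z=9, num=27

Final answer: 27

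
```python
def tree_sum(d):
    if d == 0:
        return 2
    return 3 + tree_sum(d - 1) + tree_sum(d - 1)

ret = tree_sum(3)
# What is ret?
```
Call trace (a repeated sub-call is expanded the first time; later identical calls just restate its return value):
tree_sum(d=3)
  tree_sum(d=2)
    tree_sum(d=1)
      tree_sum(d=0)
      -> return 2
      tree_sum(d=0)
      -> return 2
    -> return 7
    tree_sum(d=1) -> return 7  (same call as traced above)
  -> return 17
  tree_sum(d=2) -> return 17  (same call as traced above)
-> return 37

Final answer: 37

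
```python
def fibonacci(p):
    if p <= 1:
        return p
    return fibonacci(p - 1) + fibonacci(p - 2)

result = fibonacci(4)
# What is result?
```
Call trace (a repeated sub-call is expanded the first time; later identical calls just restate its return value):
fibonacci(p=4)
  fibonacci(p=3)
    fibonacci(p=2)
      fibonacci(p=1)
      -> return 1
      fibonacci(p=0)
      -> return 0
    -> return 1
    fibonacci(p=1)
    -> return 1
  -> return 2
  fibonacci(p=2) -> return 1  (same call as traced above)
-> return 3

Final answer: 3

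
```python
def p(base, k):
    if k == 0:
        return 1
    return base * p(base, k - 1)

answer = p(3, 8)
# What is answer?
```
Call trace:
p(base=3, k=8)
  p(base=3, k=7)
    p(base=3, k=6)
      p(base=3, k=5)
        p(base=3, k=4)
          p(base=3, k=3)
            p(base=3, k=2)
              p(base=3, k=1)
                p(base=3, k=0)
                -> return 1
              -> return 3
            -> return 9
          -> return 27
        -> return 81
      -> return 243
    -> return 729
  -> return 2187
-> return 6561

Final answer: 6561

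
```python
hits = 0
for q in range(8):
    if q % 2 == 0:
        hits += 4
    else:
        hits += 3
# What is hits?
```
Trace:
  hits=0
  hits=4, q=0
  hits=7, q=1
  hits=11, q=2
  hits=14, q=3
  hits=18, q=4
  hits=21, q=5
  hits=25, q=6
  hits=28, q=7

Final answer: 28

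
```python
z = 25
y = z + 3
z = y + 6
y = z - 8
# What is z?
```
Trace:
  z=25
  z=25, y=28
  z=34, y=28
  z=34, y=26

Final answer: 34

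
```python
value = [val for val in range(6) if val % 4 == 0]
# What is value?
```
Trace:
  val=0
  val=1
  val=2
  val=3
  val=4
  val=5
  value=[0, 4]

Final answer: [0, 4]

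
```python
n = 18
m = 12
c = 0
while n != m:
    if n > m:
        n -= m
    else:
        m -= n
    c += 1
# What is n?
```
Trace:
  n=18
  n=18, m=12
  n=18, m=12, c=0
  n=6, m=12, c=1
  n=6, m=6, c=2

Final answer: 6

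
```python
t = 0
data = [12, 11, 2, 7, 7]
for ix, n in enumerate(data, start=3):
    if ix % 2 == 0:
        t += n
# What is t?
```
Trace:
  t=0
  t=0, ix=3, n=12
  t=11, ix=4, n=11
  t=11, ix=5, n=2
  t=18, ix=6, n=7
  t=18, ix=7, n=7

Final answer: 18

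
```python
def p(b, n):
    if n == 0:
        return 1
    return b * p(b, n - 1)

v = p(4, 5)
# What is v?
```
Call trace:
p(b=4, n=5)
  p(b=4, n=4)
    p(b=4, n=3)
      p(b=4, n=2)
        p(b=4, n=1)
          p(b=4, n=0)
          -> return 1
        -> return 4
      -> return 16
    -> return 64
  -> return 256
-> return 1024

Final answer: 1024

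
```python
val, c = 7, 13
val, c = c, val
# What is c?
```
Trace:
  val=7, c=13
  val=13, c=7

Final answer: 7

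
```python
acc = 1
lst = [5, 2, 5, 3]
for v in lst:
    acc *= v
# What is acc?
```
Trace:
  acc=1
  acc=5, v=5
  acc=10, v=2
  acc=50, v=5
  acc=150, v=3

Final answer: 150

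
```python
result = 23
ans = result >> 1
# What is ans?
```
Trace:
  result=23
  result=23, ans=11

Final answer: 11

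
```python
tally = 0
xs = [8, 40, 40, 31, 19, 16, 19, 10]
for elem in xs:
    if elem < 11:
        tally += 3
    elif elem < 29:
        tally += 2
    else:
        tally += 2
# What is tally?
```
Trace:
  tally=0
  tally=3, elem=8
  tally=5, elem=40
  tally=7, elem=40
  tally=9, elem=31
  tally=11, elem=19
  tally=13, elem=16
  tally=15, elem=19
  tally=18, elem=10

Final answer: 18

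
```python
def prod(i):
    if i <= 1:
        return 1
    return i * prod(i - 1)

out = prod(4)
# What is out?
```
Call trace:
prod(i=4)
  prod(i=3)
    prod(i=2)
      prod(i=1)
      -> return 1
    -> return 2
  -> return 6
-> return 24

Final answer: 24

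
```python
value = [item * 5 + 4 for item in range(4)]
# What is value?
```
Trace:
  item=0
  item=1
  item=2
  item=3
  value=[4, 9, 14, 19]

Final answer: [4, 9, 14, 19]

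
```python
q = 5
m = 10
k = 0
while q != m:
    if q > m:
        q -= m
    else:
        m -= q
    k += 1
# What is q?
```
Trace:
  q=5
  q=5, m=10
  q=5, m=10, k=0
  q=5, m=5, k=1

Final answer: 5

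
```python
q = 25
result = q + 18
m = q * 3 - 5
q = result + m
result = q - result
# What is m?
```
Trace:
  q=25
  q=25, result=43
  q=25, result=43, m=70
  q=113, result=43, m=70
  q=113, result=70, m=70

Final answer: 70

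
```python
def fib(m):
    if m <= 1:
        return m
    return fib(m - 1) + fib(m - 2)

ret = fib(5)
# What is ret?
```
Call trace (a repeated sub-call is expanded the first time; later identical calls just restate its return value):
fib(m=5)
  fib(m=4)
    fib(m=3)
      fib(m=2)
        fib(m=1)
        -> return 1
        fib(m=0)
        -> return 0
      -> return 1
      fib(m=1)
      -> return 1
    -> return 2
    fib(m=2) -> return 1  (same call as traced above)
  -> return 3
  fib(m=3) -> return 2  (same call as traced above)
-> return 5

Final answer: 5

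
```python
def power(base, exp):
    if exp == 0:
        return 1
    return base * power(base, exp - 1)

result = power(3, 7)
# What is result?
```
Call trace:
power(base=3, exp=7)
  power(base=3, exp=6)
    power(base=3, exp=5)
      power(base=3, exp=4)
        power(base=3, exp=3)
          power(base=3, exp=2)
            power(base=3, exp=1)
              power(base=3, exp=0)
              -> return 1
            -> return 3
          -> return 9
        -> return 27
      -> return 81
    -> return 243
  -> return 729
-> return 2187

Final answer: 2187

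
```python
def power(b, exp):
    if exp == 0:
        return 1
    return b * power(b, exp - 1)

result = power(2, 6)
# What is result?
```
Call trace:
power(b=2, exp=6)
  power(b=2, exp=5)
    power(b=2, exp=4)
      power(b=2, exp=3)
        power(b=2, exp=2)
          power(b=2, exp=1)
            power(b=2, exp=0)
            -> return 1
          -> return 2
        -> return 4
      -> return 8
    -> return 16
  -> return 32
-> return 64

Final answer: 64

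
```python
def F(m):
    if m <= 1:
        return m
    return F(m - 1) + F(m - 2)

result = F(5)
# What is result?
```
Call trace (a repeated sub-call is expanded the first time; later identical calls just restate its return value):
F(m=5)
  F(m=4)
    F(m=3)
      F(m=2)
        F(m=1)
        -> return 1
        F(m=0)
        -> return 0
      -> return 1
      F(m=1)
      -> return 1
    -> return 2
    F(m=2) -> return 1  (same call as traced above)
  -> return 3
  F(m=3) -> return 2  (same call as traced above)
-> return 5

Final answer: 5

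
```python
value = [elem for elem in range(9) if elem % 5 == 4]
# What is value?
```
Trace:
  elem=0
  elem=1
  elem=2
  elem=3
  elem=4
  elem=5
  elem=6
  elem=7
  elem=8
  value=[4]

Final answer: [4]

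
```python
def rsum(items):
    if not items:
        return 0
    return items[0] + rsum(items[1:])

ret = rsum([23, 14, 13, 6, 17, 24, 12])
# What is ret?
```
Call trace:
rsum(items=[23, 14, 13, 6, 17, 24, 12])
  rsum(items=[14, 13, 6, 17, 24, 12])
    rsum(items=[13, 6, 17, 24, 12])
      rsum(items=[6, 17, 24, 12])
        rsum(items=[17, 24, 12])
          rsum(items=[24, 12])
            rsum(items=[12])
              rsum(items=[])
              -> return 0
            -> return 12
          -> return 36
        -> return 53
      -> return 59
    -> return 72
  -> return 86
-> return 109

Final answer: 109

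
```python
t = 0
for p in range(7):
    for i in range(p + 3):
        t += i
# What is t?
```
Trace:
  t=0
  t=0, p=0, i=0
  t=1, p=0, i=1
  t=3, p=0, i=2
  t=3, p=1, i=0
  t=4, p=1, i=1
  t=6, p=1, i=2
  t=9, p=1, i=3
  t=9, p=2, i=0
  t=10, p=2, i=1
  t=12, p=2, i=2
  t=15, p=2, i=3
  t=19, p=2, i=4
  t=19, p=3, i=0
  t=20, p=3, i=1
  t=22, p=3, i=2
  t=25, p=3, i=3
  t=29, p=3, i=4
  t=34, p=3, i=5
  t=34, p=4, i=0
  t=35, p=4, i=1
  t=37, p=4, i=2
  t=40, p=4, i=3
  t=44, p=4, i=4
  t=49, p=4, i=5
  t=55, p=4, i=6
  t=55, p=5, i=0
  t=56, p=5, i=1
  t=58, p=5, i=2
  t=61, p=5, i=3
  t=65, p=5, i=4
  t=70, p=5, i=5
  t=76, p=5, i=6
  t=83, p=5, i=7
  t=83, p=6, i=0
  t=84, p=6, i=1
  t=86, p=6, i=2
  t=89, p=6, i=3
  t=93, p=6, i=4
  t=98, p=6, i=5
  t=104, p=6, i=6
  t=111, p=6, i=7
  t=119, p=6, i=8

Final answer: 119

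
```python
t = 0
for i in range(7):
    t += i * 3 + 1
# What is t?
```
Trace:
  t=0
  t=1, i=0
  t=5, i=1
  t=12, i=2
  t=22, i=3
  t=35, i=4
  t=51, i=5
  t=70, i=6

Final answer: 70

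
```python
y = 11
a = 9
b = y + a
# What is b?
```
Trace:
  y=11
  y=11, a=9
  y=11, a=9, b=20

Final answer: 20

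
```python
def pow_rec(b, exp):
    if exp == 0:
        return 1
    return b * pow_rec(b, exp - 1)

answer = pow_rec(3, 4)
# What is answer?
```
Call trace:
pow_rec(b=3, exp=4)
  pow_rec(b=3, exp=3)
    pow_rec(b=3, exp=2)
      pow_rec(b=3, exp=1)
        pow_rec(b=3, exp=0)
        -> return 1
      -> return 3
    -> return 9
  -> return 27
-> return 81

Final answer: 81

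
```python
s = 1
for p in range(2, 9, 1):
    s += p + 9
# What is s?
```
Trace:
  s=1
  s=12, p=2
  s=24, p=3
  s=37, p=4
  s=51, p=5
  s=66, p=6
  s=82, p=7
  s=99, p=8

Final answer: 99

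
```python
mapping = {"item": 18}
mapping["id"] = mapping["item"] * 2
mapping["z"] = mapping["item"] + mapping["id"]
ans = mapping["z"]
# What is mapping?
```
Trace:
  mapping={'item': 18}
  mapping={'item': 18, 'id': 36}
  mapping={'item': 18, 'id': 36, 'z': 54}
  mapping={'item': 18, 'id': 36, 'z': 54}, ans=54

Final answer: {'item': 18, 'id': 36, 'z': 54}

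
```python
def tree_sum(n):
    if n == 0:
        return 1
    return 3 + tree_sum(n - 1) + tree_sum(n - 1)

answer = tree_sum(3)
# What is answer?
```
Call trace (a repeated sub-call is expanded the first time; later identical calls just restate its return value):
tree_sum(n=3)
  tree_sum(n=2)
    tree_sum(n=1)
      tree_sum(n=0)
      -> return 1
      tree_sum(n=0)
      -> return 1
    -> return 5
    tree_sum(n=1) -> return 5  (same call as traced above)
  -> return 13
  tree_sum(n=2) -> return 13  (same call as traced above)
-> return 29

Final answer: 29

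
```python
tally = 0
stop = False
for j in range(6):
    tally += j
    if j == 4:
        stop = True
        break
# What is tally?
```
Trace:
  tally=0
  tally=0, stop=False
  tally=0, stop=False, j=0
  tally=1, stop=False, j=1
  tally=3, stop=False, j=2
  tally=6, stop=False, j=3
  tally=10, stop=True, j=4

Final answer: 10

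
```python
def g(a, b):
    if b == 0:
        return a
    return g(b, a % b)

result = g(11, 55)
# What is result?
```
Call trace:
g(a=11, b=55)
  g(a=55, b=11)
    g(a=11, b=0)
    -> return 11
  -> return 11
-> return 11

Final answer: 11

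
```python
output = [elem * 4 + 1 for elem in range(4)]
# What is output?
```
Trace:
  elem=0
  elem=1
  elem=2
  elem=3
  output=[1, 5, 9, 13]

Final answer: [1, 5, 9, 13]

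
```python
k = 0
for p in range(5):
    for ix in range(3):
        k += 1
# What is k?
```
Trace:
  k=0
  k=1, p=0, ix=0
  k=2, p=0, ix=1
  k=3, p=0, ix=2
  k=4, p=1, ix=0
  k=5, p=1, ix=1
  k=6, p=1, ix=2
  k=7, p=2, ix=0
  k=8, p=2, ix=1
  k=9, p=2, ix=2
  k=10, p=3, ix=0
  k=11, p=3, ix=1
  k=12, p=3, ix=2
  k=13, p=4, ix=0
  k=14, p=4, ix=1
  k=15, p=4, ix=2

Final answer: 15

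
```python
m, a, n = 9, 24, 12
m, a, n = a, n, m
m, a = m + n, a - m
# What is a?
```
Trace:
  m=9, a=24, n=12
  m=24, a=12, n=9
  m=33, a=-12, n=9

Final answer: -12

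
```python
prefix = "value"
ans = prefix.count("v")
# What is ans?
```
Trace:
  prefix='value'
  prefix='value', ans=1

Final answer: 1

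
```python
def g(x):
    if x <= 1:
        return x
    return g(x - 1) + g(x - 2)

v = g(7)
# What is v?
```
Call trace (a repeated sub-call is expanded the first time; later identical calls just restate its return value):
g(x=7)
  g(x=6)
    g(x=5)
      g(x=4)
        g(x=3)
          g(x=2)
            g(x=1)
            -> return 1
            g(x=0)
            -> return 0
          -> return 1
          g(x=1)
          -> return 1
        -> return 2
        g(x=2) -> return 1  (same call as traced above)
      -> return 3
      g(x=3) -> return 2  (same call as traced above)
    -> return 5
    g(x=4) -> return 3  (same call as traced above)
  -> return 8
  g(x=5) -> return 5  (same call as traced above)
-> return 13

Final answer: 13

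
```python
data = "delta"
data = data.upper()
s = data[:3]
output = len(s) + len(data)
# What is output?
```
Trace:
  data='delta'
  data='DELTA'
  data='DELTA', s='DEL'
  data='DELTA', s='DEL', output=8

Final answer: 8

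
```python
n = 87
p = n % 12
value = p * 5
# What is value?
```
Trace:
  n=87
  n=87, p=3
  n=87, p=3, value=15

Final answer: 15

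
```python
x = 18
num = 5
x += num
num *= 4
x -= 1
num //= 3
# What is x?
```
Trace:
  x=18
  x=18, num=5
  x=23, num=5
  x=23, num=20
  x=22, num=20
  x=22, num=6

Final answer: 22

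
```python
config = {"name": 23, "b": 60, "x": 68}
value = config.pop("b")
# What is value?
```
Trace:
  config={'name': 23, 'b': 60, 'x': 68}
  config={'name': 23, 'x': 68}, value=60

Final answer: 60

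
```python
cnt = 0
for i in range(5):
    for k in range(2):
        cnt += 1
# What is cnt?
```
Trace:
  cnt=0
  cnt=1, i=0, k=0
  cnt=2, i=0, k=1
  cnt=3, i=1, k=0
  cnt=4, i=1, k=1
  cnt=5, i=2, k=0
  cnt=6, i=2, k=1
  cnt=7, i=3, k=0
  cnt=8, i=3, k=1
  cnt=9, i=4, k=0
  cnt=10, i=4, k=1

Final answer: 10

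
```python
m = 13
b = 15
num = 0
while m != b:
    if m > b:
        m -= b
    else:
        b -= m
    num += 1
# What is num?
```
Trace:
  m=13
  m=13, b=15
  m=13, b=15, num=0
  m=13, b=2, num=1
  m=11, b=2, num=2
  m=9, b=2, num=3
  m=7, b=2, num=4
  m=5, b=2, num=5
  m=3, b=2, num=6
  m=1, b=2, num=7
  m=1, b=1, num=8

Final answer: 8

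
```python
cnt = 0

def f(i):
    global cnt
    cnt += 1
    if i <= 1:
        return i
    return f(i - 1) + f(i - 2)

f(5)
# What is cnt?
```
Call trace (a repeated sub-call is expanded the first time; later identical calls just restate its return value):
f(i=5)
  f(i=4)
    f(i=3)
      f(i=2)
        f(i=1)
        -> return 1
        f(i=0)
        -> return 0
      -> return 1
      f(i=1)
      -> return 1
    -> return 2
    f(i=2) -> return 1  (same call as traced above)
  -> return 3
  f(i=3) -> return 2  (same call as traced above)
-> return 5

cnt is incremented once per call, so count the calls in each subtree. Let C(i) = number of calls made by f(i).
C(0) = C(1) = 1 (base case, no recursion); C(i) = 1 + C(i - 1) + C(i - 2) otherwise.
C(2) = 1 + C(1) + C(0) = 1 + 1 + 1 = 3
C(3) = 1 + C(2) + C(1) = 1 + 3 + 1 = 5
C(4) = 1 + C(3) + C(2) = 1 + 5 + 3 = 9
C(5) = 1 + C(4) + C(3) = 1 + 9 + 5 = 15
cnt = C(5) = 15

Final answer: 15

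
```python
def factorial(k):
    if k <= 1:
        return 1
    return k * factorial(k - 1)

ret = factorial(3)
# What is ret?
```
Call trace:
factorial(k=3)
  factorial(k=2)
    factorial(k=1)
    -> return 1
  -> return 2
-> return 6

Final answer: 6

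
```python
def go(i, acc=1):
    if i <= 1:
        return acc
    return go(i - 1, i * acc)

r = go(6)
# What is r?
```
Call trace:
go(i=6, acc=1)
  go(i=5, acc=6)
    go(i=4, acc=30)
      go(i=3, acc=120)
        go(i=2, acc=360)
          go(i=1, acc=720)
          -> return 720
        -> return 720
      -> return 720
    -> return 720
  -> return 720
-> return 720

Final answer: 720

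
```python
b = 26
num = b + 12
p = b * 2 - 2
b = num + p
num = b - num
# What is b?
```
Trace:
  b=26
  b=26, num=38
  b=26, num=38, p=50
  b=88, num=38, p=50
  b=88, num=50, p=50

Final answer: 88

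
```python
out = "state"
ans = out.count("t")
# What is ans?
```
Trace:
  out='state'
  out='state', ans=2

Final answer: 2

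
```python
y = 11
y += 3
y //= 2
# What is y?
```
Trace:
  y=11
  y=14
  y=7

Final answer: 7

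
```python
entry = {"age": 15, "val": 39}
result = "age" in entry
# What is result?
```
Trace:
  entry={'age': 15, 'val': 39}
  entry={'age': 15, 'val': 39}, result=True

Final answer: True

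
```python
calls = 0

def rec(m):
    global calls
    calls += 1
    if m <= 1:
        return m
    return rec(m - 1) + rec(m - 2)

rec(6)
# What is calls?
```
Call trace (a repeated sub-call is expanded the first time; later identical calls just restate its return value):
rec(m=6)
  rec(m=5)
    rec(m=4)
      rec(m=3)
        rec(m=2)
          rec(m=1)
          -> return 1
          rec(m=0)
          -> return 0
        -> return 1
        rec(m=1)
        -> return 1
      -> return 2
      rec(m=2) -> return 1  (same call as traced above)
    -> return 3
    rec(m=3) -> return 2  (same call as traced above)
  -> return 5
  rec(m=4) -> return 3  (same call as traced above)
-> return 8

calls is incremented once per call, so count the calls in each subtree. Let C(m) = number of calls made by rec(m).
C(0) = C(1) = 1 (base case, no recursion); C(m) = 1 + C(m - 1) + C(m - 2) otherwise.
C(2) = 1 + C(1) + C(0) = 1 + 1 + 1 = 3
C(3) = 1 + C(2) + C(1) = 1 + 3 + 1 = 5
C(4) = 1 + C(3) + C(2) = 1 + 5 + 3 = 9
C(5) = 1 + C(4) + C(3) = 1 + 9 + 5 = 15
C(6) = 1 + C(5) + C(4) = 1 + 15 + 9 = 25
calls = C(6) = 25

Final answer: 25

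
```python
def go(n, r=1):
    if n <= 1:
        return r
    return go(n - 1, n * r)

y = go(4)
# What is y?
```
Call trace:
go(n=4, r=1)
  go(n=3, r=4)
    go(n=2, r=12)
      go(n=1, r=24)
      -> return 24
    -> return 24
  -> return 24
-> return 24

Final answer: 24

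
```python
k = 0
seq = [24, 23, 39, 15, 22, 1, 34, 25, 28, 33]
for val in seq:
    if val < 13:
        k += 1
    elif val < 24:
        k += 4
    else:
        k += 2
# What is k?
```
Trace:
  k=0
  k=2, val=24
  k=6, val=23
  k=8, val=39
  k=12, val=15
  k=16, val=22
  k=17, val=1
  k=19, val=34
  k=21, val=25
  k=23, val=28
  k=25, val=33

Final answer: 25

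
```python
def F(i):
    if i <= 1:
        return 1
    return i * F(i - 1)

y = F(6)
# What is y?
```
Call trace:
F(i=6)
  F(i=5)
    F(i=4)
      F(i=3)
        F(i=2)
          F(i=1)
          -> return 1
        -> return 2
      -> return 6
    -> return 24
  -> return 120
-> return 720

Final answer: 720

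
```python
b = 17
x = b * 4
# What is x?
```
Trace:
  b=17
  b=17, x=68

Final answer: 68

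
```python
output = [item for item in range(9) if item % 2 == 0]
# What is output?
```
Trace:
  item=0
  item=1
  item=2
  item=3
  item=4
  item=5
  item=6
  item=7
  item=8
  output=[0, 2, 4, 6, 8]

Final answer: [0, 2, 4, 6, 8]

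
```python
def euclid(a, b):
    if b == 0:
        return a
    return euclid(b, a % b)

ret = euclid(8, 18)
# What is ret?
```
Call trace:
euclid(a=8, b=18)
  euclid(a=18, b=8)
    euclid(a=8, b=2)
      euclid(a=2, b=0)
      -> return 2
    -> return 2
  -> return 2
-> return 2

Final answer: 2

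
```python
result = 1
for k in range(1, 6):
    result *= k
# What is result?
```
Trace:
  result=1
  result=1, k=1
  result=2, k=2
  result=6, k=3
  result=24, k=4
  result=120, k=5

Final answer: 120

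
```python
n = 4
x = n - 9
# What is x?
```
Trace:
  n=4
  n=4, x=-5

Final answer: -5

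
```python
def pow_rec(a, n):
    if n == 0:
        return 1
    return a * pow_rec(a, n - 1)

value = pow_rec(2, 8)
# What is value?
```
Call trace:
pow_rec(a=2, n=8)
  pow_rec(a=2, n=7)
    pow_rec(a=2, n=6)
      pow_rec(a=2, n=5)
        pow_rec(a=2, n=4)
          pow_rec(a=2, n=3)
            pow_rec(a=2, n=2)
              pow_rec(a=2, n=1)
                pow_rec(a=2, n=0)
                -> return 1
              -> return 2
            -> return 4
          -> return 8
        -> return 16
      -> return 32
    -> return 64
  -> return 128
-> return 256

Final answer: 256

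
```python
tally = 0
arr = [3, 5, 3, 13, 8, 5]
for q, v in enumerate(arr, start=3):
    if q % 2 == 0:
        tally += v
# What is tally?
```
Trace:
  tally=0
  tally=0, q=3, v=3
  tally=5, q=4, v=5
  tally=5, q=5, v=3
  tally=18, q=6, v=13
  tally=18, q=7, v=8
  tally=23, q=8, v=5

Final answer: 23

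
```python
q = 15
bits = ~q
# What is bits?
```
Trace:
  q=15
  q=15, bits=-16

Final answer: -16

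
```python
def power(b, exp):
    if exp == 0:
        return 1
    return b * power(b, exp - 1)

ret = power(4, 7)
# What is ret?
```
Call trace:
power(b=4, exp=7)
  power(b=4, exp=6)
    power(b=4, exp=5)
      power(b=4, exp=4)
        power(b=4, exp=3)
          power(b=4, exp=2)
            power(b=4, exp=1)
              power(b=4, exp=0)
              -> return 1
            -> return 4
          -> return 16
        -> return 64
      -> return 256
    -> return 1024
  -> return 4096
-> return 16384

Final answer: 16384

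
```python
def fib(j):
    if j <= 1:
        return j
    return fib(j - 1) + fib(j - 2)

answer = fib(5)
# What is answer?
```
Call trace (a repeated sub-call is expanded the first time; later identical calls just restate its return value):
fib(j=5)
  fib(j=4)
    fib(j=3)
      fib(j=2)
        fib(j=1)
        -> return 1
        fib(j=0)
        -> return 0
      -> return 1
      fib(j=1)
      -> return 1
    -> return 2
    fib(j=2) -> return 1  (same call as traced above)
  -> return 3
  fib(j=3) -> return 2  (same call as traced above)
-> return 5

Final answer: 5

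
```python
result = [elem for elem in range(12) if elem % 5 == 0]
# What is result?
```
Trace:
  elem=0
  elem=1
  elem=2
  elem=3
  elem=4
  elem=5
  elem=6
  elem=7
  elem=8
  elem=9
  elem=10
  elem=11
  result=[0, 5, 10]

Final answer: [0, 5, 10]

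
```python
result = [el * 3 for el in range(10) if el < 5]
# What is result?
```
Trace:
  el=0
  el=1
  el=2
  el=3
  el=4
  el=5
  el=6
  el=7
  el=8
  el=9
  result=[0, 3, 6, 9, 12]

Final answer: [0, 3, 6, 9, 12]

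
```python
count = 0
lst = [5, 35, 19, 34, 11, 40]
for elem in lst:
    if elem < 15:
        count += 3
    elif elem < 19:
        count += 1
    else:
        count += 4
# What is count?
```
Trace:
  count=0
  count=3, elem=5
  count=7, elem=35
  count=11, elem=19
  count=15, elem=34
  count=18, elem=11
  count=22, elem=40

Final answer: 22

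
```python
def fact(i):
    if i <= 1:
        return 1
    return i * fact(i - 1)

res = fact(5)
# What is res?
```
Call trace:
fact(i=5)
  fact(i=4)
    fact(i=3)
      fact(i=2)
        fact(i=1)
        -> return 1
      -> return 2
    -> return 6
  -> return 24
-> return 120

Final answer: 120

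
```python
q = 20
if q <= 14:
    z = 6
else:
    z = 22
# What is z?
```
Trace:
  q=20
  q=20, z=22

Final answer: 22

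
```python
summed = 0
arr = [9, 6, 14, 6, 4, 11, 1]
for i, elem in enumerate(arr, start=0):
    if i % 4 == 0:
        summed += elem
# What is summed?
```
Trace:
  summed=0
  summed=9, i=0, elem=9
  summed=9, i=1, elem=6
  summed=9, i=2, elem=14
  summed=9, i=3, elem=6
  summed=13, i=4, elem=4
  summed=13, i=5, elem=11
  summed=13, i=6, elem=1

Final answer: 13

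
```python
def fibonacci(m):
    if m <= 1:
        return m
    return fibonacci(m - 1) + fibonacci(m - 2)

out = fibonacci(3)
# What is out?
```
Call trace:
fibonacci(m=3)
  fibonacci(m=2)
    fibonacci(m=1)
    -> return 1
    fibonacci(m=0)
    -> return 0
  -> return 1
  fibonacci(m=1)
  -> return 1
-> return 2

Final answer: 2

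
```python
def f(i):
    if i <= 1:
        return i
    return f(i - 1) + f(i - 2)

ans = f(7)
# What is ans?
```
Call trace (a repeated sub-call is expanded the first time; later identical calls just restate its return value):
f(i=7)
  f(i=6)
    f(i=5)
      f(i=4)
        f(i=3)
          f(i=2)
            f(i=1)
            -> return 1
            f(i=0)
            -> return 0
          -> return 1
          f(i=1)
          -> return 1
        -> return 2
        f(i=2) -> return 1  (same call as traced above)
      -> return 3
      f(i=3) -> return 2  (same call as traced above)
    -> return 5
    f(i=4) -> return 3  (same call as traced above)
  -> return 8
  f(i=5) -> return 5  (same call as traced above)
-> return 13

Final answer: 13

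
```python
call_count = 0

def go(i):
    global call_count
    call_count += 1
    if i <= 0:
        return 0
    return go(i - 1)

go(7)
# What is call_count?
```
Call trace:
go(i=7)
  go(i=6)
    go(i=5)
      go(i=4)
        go(i=3)
          go(i=2)
            go(i=1)
              go(i=0)
              -> return 0
            -> return 0
          -> return 0
        -> return 0
      -> return 0
    -> return 0
  -> return 0
-> return 0

call_count is incremented once per call. go is entered once for each i = 7, 6, 5, 4, 3, 2, 1, 0 (the i <= 0 call returns without recursing), i.e. 7 + 1 calls.
call_count = 8

Final answer: 8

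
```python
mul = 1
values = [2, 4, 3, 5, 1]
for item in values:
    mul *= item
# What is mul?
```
Trace:
  mul=1
  mul=2, item=2
  mul=8, item=4
  mul=24, item=3
  mul=120, item=5
  mul=120, item=1

Final answer: 120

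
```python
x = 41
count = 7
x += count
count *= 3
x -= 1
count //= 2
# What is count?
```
Trace:
  x=41
  x=41, count=7
  x=48, count=7
  x=48, count=21
  x=47, count=21
  x=47, count=10

Final answer: 10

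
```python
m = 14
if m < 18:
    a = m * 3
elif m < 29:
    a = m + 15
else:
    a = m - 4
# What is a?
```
Trace:
  m=14
  m=14, a=42

Final answer: 42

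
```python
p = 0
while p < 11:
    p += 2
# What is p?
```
Trace:
  p=0
  p=2
  p=4
  p=6
  p=8
  p=10
  p=12

Final answer: 12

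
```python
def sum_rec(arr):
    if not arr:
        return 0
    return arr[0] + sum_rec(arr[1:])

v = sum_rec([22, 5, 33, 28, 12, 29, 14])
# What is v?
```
Call trace:
sum_rec(arr=[22, 5, 33, 28, 12, 29, 14])
  sum_rec(arr=[5, 33, 28, 12, 29, 14])
    sum_rec(arr=[33, 28, 12, 29, 14])
      sum_rec(arr=[28, 12, 29, 14])
        sum_rec(arr=[12, 29, 14])
          sum_rec(arr=[29, 14])
            sum_rec(arr=[14])
              sum_rec(arr=[])
              -> return 0
            -> return 14
          -> return 43
        -> return 55
      -> return 83
    -> return 116
  -> return 121
-> return 143

Final answer: 143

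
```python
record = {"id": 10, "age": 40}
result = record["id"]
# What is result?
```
Trace:
  record={'id': 10, 'age': 40}
  record={'id': 10, 'age': 40}, result=10

Final answer: 10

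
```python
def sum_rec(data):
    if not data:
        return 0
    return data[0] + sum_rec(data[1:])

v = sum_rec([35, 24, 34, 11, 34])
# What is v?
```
Call trace:
sum_rec(data=[35, 24, 34, 11, 34])
  sum_rec(data=[24, 34, 11, 34])
    sum_rec(data=[34, 11, 34])
      sum_rec(data=[11, 34])
        sum_rec(data=[34])
          sum_rec(data=[])
          -> return 0
        -> return 34
      -> return 45
    -> return 79
  -> return 103
-> return 138

Final answer: 138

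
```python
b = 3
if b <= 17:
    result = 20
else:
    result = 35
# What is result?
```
Trace:
  b=3
  b=3, result=20

Final answer: 20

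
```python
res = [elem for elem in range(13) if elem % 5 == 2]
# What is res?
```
Trace:
  elem=0
  elem=1
  elem=2
  elem=3
  elem=4
  elem=5
  elem=6
  elem=7
  elem=8
  elem=9
  elem=10
  elem=11
  elem=12
  res=[2, 7, 12]

Final answer: [2, 7, 12]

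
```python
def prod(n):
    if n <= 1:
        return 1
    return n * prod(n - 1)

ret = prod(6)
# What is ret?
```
Call trace:
prod(n=6)
  prod(n=5)
    prod(n=4)
      prod(n=3)
        prod(n=2)
          prod(n=1)
          -> return 1
        -> return 2
      -> return 6
    -> return 24
  -> return 120
-> return 720

Final answer: 720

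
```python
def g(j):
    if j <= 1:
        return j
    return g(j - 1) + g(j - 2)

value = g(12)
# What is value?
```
Call trace (a repeated sub-call is expanded the first time; later identical calls just restate its return value):
g(j=12)
  g(j=11)
    g(j=10)
      g(j=9)
        g(j=8)
          g(j=7)
            g(j=6)
              g(j=5)
                g(j=4)
                  g(j=3)
                    g(j=2)
                      g(j=1)
                      -> return 1
                      g(j=0)
                      -> return 0
                    -> return 1
                    g(j=1)
                    -> return 1
                  -> return 2
                  g(j=2) -> return 1  (same call as traced above)
                -> return 3
                g(j=3) -> return 2  (same call as traced above)
              -> return 5
              g(j=4) -> return 3  (same call as traced above)
            -> return 8
            g(j=5) -> return 5  (same call as traced above)
          -> return 13
          g(j=6) -> return 8  (same call as traced above)
        -> return 21
        g(j=7) -> return 13  (same call as traced above)
      -> return 34
      g(j=8) -> return 21  (same call as traced above)
    -> return 55
    g(j=9) -> return 34  (same call as traced above)
  -> return 89
  g(j=10) -> return 55  (same call as traced above)
-> return 144

Final answer: 144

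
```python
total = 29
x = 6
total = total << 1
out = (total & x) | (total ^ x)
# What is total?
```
Trace:
  total=29
  total=29, x=6
  total=58, x=6
  total=58, x=6, out=62

Final answer: 58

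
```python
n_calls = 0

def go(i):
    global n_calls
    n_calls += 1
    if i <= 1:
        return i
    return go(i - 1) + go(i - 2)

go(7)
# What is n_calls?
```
Call trace (a repeated sub-call is expanded the first time; later identical calls just restate its return value):
go(i=7)
  go(i=6)
    go(i=5)
      go(i=4)
        go(i=3)
          go(i=2)
            go(i=1)
            -> return 1
            go(i=0)
            -> return 0
          -> return 1
          go(i=1)
          -> return 1
        -> return 2
        go(i=2) -> return 1  (same call as traced above)
      -> return 3
      go(i=3) -> return 2  (same call as traced above)
    -> return 5
    go(i=4) -> return 3  (same call as traced above)
  -> return 8
  go(i=5) -> return 5  (same call as traced above)
-> return 13

n_calls is incremented once per call, so count the calls in each subtree. Let C(i) = number of calls made by go(i).
C(0) = C(1) = 1 (base case, no recursion); C(i) = 1 + C(i - 1) + C(i - 2) otherwise.
C(2) = 1 + C(1) + C(0) = 1 + 1 + 1 = 3
C(3) = 1 + C(2) + C(1) = 1 + 3 + 1 = 5
C(4) = 1 + C(3) + C(2) = 1 + 5 + 3 = 9
C(5) = 1 + C(4) + C(3) = 1 + 9 + 5 = 15
C(6) = 1 + C(5) + C(4) = 1 + 15 + 9 = 25
C(7) = 1 + C(6) + C(5) = 1 + 25 + 15 = 41
n_calls = C(7) = 41

Final answer: 41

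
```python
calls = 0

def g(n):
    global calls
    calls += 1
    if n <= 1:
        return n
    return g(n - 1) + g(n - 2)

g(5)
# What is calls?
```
Call trace (a repeated sub-call is expanded the first time; later identical calls just restate its return value):
g(n=5)
  g(n=4)
    g(n=3)
      g(n=2)
        g(n=1)
        -> return 1
        g(n=0)
        -> return 0
      -> return 1
      g(n=1)
      -> return 1
    -> return 2
    g(n=2) -> return 1  (same call as traced above)
  -> return 3
  g(n=3) -> return 2  (same call as traced above)
-> return 5

calls is incremented once per call, so count the calls in each subtree. Let C(n) = number of calls made by g(n).
C(0) = C(1) = 1 (base case, no recursion); C(n) = 1 + C(n - 1) + C(n - 2) otherwise.
C(2) = 1 + C(1) + C(0) = 1 + 1 + 1 = 3
C(3) = 1 + C(2) + C(1) = 1 + 3 + 1 = 5
C(4) = 1 + C(3) + C(2) = 1 + 5 + 3 = 9
C(5) = 1 + C(4) + C(3) = 1 + 9 + 5 = 15
calls = C(5) = 15

Final answer: 15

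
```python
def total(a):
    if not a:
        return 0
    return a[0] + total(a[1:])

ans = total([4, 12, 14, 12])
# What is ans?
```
Call trace:
total(a=[4, 12, 14, 12])
  total(a=[12, 14, 12])
    total(a=[14, 12])
      total(a=[12])
        total(a=[])
        -> return 0
      -> return 12
    -> return 26
  -> return 38
-> return 42

Final answer: 42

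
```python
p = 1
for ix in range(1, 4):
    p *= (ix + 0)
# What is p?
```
Trace:
  p=1
  p=1, ix=1
  p=2, ix=2
  p=6, ix=3

Final answer: 6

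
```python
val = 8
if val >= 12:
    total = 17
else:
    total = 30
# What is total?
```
Trace:
  val=8
  val=8, total=30

Final answer: 30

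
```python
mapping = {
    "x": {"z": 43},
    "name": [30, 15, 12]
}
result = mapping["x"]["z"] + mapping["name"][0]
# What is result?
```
Trace:
  mapping={'x': {'z': 43}, 'name': [30, 15, 12]}
  mapping={'x': {'z': 43}, 'name': [30, 15, 12]}, result=73

Final answer: 73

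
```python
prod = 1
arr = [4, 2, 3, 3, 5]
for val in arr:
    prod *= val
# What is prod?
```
Trace:
  prod=1
  prod=4, val=4
  prod=8, val=2
  prod=24, val=3
  prod=72, val=3
  prod=360, val=5

Final answer: 360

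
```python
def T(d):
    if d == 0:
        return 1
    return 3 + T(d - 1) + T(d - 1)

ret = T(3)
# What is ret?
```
Call trace (a repeated sub-call is expanded the first time; later identical calls just restate its return value):
T(d=3)
  T(d=2)
    T(d=1)
      T(d=0)
      -> return 1
      T(d=0)
      -> return 1
    -> return 5
    T(d=1) -> return 5  (same call as traced above)
  -> return 13
  T(d=2) -> return 13  (same call as traced above)
-> return 29

Final answer: 29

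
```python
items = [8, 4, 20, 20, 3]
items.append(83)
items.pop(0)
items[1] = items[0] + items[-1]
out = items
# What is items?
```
Trace:
  items=[8, 4, 20, 20, 3]
  items=[8, 4, 20, 20, 3, 83]
  items=[4, 20, 20, 3, 83]
  items=[4, 87, 20, 3, 83]
  items=[4, 87, 20, 3, 83], out=[4, 87, 20, 3, 83]

Final answer: [4, 87, 20, 3, 83]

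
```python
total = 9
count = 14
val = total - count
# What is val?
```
Trace:
  total=9
  total=9, count=14
  total=9, count=14, val=-5

Final answer: -5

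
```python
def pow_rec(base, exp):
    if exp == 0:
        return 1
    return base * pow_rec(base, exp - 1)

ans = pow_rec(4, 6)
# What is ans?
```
Call trace:
pow_rec(base=4, exp=6)
  pow_rec(base=4, exp=5)
    pow_rec(base=4, exp=4)
      pow_rec(base=4, exp=3)
        pow_rec(base=4, exp=2)
          pow_rec(base=4, exp=1)
            pow_rec(base=4, exp=0)
            -> return 1
          -> return 4
        -> return 16
      -> return 64
    -> return 256
  -> return 1024
-> return 4096

Final answer: 4096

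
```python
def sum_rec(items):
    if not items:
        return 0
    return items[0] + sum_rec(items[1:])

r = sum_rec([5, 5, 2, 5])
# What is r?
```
Call trace:
sum_rec(items=[5, 5, 2, 5])
  sum_rec(items=[5, 2, 5])
    sum_rec(items=[2, 5])
      sum_rec(items=[5])
        sum_rec(items=[])
        -> return 0
      -> return 5
    -> return 7
  -> return 12
-> return 17

Final answer: 17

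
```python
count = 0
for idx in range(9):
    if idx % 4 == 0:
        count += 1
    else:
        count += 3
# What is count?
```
Trace:
  count=0
  count=1, idx=0
  count=4, idx=1
  count=7, idx=2
  count=10, idx=3
  count=11, idx=4
  count=14, idx=5
  count=17, idx=6
  count=20, idx=7
  count=21, idx=8

Final answer: 21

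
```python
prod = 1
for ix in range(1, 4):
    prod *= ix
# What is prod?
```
Trace:
  prod=1
  prod=1, ix=1
  prod=2, ix=2
  prod=6, ix=3

Final answer: 6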